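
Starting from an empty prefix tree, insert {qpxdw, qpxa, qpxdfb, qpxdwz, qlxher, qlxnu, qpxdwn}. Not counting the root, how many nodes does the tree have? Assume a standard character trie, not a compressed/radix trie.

17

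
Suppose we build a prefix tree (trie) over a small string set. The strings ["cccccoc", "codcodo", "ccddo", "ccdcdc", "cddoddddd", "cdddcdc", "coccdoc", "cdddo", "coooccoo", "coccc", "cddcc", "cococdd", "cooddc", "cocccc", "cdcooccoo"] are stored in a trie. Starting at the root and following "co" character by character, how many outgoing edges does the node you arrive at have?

Walk "co" from the root, arriving at one node.
Distinct next characters after "co": c, d, o.
That node has 3 child edges.

3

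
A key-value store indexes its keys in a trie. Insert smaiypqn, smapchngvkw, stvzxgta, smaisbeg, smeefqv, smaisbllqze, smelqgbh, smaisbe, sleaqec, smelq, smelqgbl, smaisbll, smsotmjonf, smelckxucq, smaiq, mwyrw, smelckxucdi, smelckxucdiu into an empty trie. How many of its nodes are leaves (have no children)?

14

A leaf is a node with no children — equivalently, the end of a word that is not a proper prefix of any other stored word.
Those words: "mwyrw", "sleaqec", "smaiq", "smaisbeg", "smaisbllqze", "smaiypqn", "smapchngvkw", "smeefqv", "smelckxucdiu", "smelckxucq", "smelqgbh", "smelqgbl", "smsotmjonf", "stvzxgta"
Leaf count: 14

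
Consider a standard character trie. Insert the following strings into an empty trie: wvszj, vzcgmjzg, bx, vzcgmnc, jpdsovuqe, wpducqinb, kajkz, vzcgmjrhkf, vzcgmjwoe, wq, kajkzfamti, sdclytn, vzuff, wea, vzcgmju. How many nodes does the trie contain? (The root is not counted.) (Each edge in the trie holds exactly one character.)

Insert word by word; a character creates a node only if that edge doesn't already exist:
  "wvszj" → 5 new (w, v, s, z, j)
  "vzcgmjzg" → 8 new (v, z, c, g, m, j, z, g)
  "bx" → 2 new (b, x)
  "vzcgmnc" → prefix "vzcgm" already present; 2 new (n, c)
  "jpdsovuqe" → 9 new (j, p, d, s, o, v, u, q, e)
  "wpducqinb" → prefix "w" already present; 8 new (p, d, u, c, q, i, n, b)
  "kajkz" → 5 new (k, a, j, k, z)
  "vzcgmjrhkf" → prefix "vzcgmj" already present; 4 new (r, h, k, f)
  "vzcgmjwoe" → prefix "vzcgmj" already present; 3 new (w, o, e)
  "wq" → prefix "w" already present; 1 new (q)
  "kajkzfamti" → prefix "kajkz" already present; 5 new (f, a, m, t, i)
  "sdclytn" → 7 new (s, d, c, l, y, t, n)
  "vzuff" → prefix "vz" already present; 3 new (u, f, f)
  "wea" → prefix "w" already present; 2 new (e, a)
  "vzcgmju" → prefix "vzcgmj" already present; 1 new (u)
Total nodes = 5 + 8 + 2 + 2 + 9 + 8 + 5 + 4 + 3 + 1 + 5 + 7 + 3 + 2 + 1 = 65

65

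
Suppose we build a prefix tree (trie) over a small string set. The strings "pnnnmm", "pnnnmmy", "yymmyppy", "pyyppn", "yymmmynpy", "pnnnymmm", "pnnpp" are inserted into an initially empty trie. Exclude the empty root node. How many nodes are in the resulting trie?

31

For each word, the new-node count is its length minus the longest prefix already in the trie:
  "pnnnmm" → 6 new (p, n, n, n, m, m)
  "pnnnmmy" → prefix "pnnnmm" already present; 1 new (y)
  "yymmyppy" → 8 new (y, y, m, m, y, p, p, y)
  "pyyppn" → prefix "p" already present; 5 new (y, y, p, p, n)
  "yymmmynpy" → prefix "yymm" already present; 5 new (m, y, n, p, y)
  "pnnnymmm" → prefix "pnnn" already present; 4 new (y, m, m, m)
  "pnnpp" → prefix "pnn" already present; 2 new (p, p)
Total nodes = 6 + 1 + 8 + 5 + 5 + 4 + 2 = 31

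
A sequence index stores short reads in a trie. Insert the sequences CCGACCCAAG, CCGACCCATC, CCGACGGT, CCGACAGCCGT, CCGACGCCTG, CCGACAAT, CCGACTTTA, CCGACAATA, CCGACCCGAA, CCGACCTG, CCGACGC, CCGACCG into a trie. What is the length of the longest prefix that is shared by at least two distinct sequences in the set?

Equivalently: take the maximum, over all pairs, of their longest common prefix length.
e.g. "CCGACAAT" and "CCGACAATA" share the prefix "CCGACAAT" of length 8; no pair shares a longer one.
Longest shared-prefix length: 8

8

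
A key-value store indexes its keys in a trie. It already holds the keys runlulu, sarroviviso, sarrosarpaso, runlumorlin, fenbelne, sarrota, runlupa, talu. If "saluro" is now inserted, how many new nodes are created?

4

Walking "saluro" from the root, the first 2 characters ("sa") follow existing edges; "l" is the first miss.
New nodes needed: |"saluro"| − 2 = 6 − 2 = 4.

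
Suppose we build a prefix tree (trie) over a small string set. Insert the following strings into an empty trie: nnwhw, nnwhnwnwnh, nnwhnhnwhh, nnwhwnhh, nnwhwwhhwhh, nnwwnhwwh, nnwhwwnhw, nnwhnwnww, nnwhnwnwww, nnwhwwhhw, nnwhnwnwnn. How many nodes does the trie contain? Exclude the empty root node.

Trie structure (* marks end of a word):
(root)
└─ n
   └─ n
      └─ w
         ├─ h
         │  ├─ n
         │  │  ├─ h
         │  │  │  └─ n
         │  │  │     └─ w
         │  │  │        └─ h
         │  │  │           └─ h *
         │  │  └─ w
         │  │     └─ n
         │  │        └─ w
         │  │           ├─ n
         │  │           │  ├─ h *
         │  │           │  └─ n *
         │  │           └─ w *
         │  │              └─ w *
         │  └─ w *
         │     ├─ n
         │     │  └─ h
         │     │     └─ h *
         │     └─ w
         │        ├─ h
         │        │  └─ h
         │        │     └─ w *
         │        │        └─ h
         │        │           └─ h *
         │        └─ n
         │           └─ h
         │              └─ w *
         └─ w
            └─ n
               └─ h
                  └─ w
                     └─ w
                        └─ h *
Counting every labelled node above: 37.

37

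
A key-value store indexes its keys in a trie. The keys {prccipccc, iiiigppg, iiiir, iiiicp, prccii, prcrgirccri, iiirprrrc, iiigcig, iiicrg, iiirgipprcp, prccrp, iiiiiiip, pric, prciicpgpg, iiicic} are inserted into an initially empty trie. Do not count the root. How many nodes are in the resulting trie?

66

For each word, the new-node count is its length minus the longest prefix already in the trie:
  "prccipccc" → 9 new (p, r, c, c, i, p, c, c, c)
  "iiiigppg" → 8 new (i, i, i, i, g, p, p, g)
  "iiiir" → prefix "iiii" already present; 1 new (r)
  "iiiicp" → prefix "iiii" already present; 2 new (c, p)
  "prccii" → prefix "prcci" already present; 1 new (i)
  "prcrgirccri" → prefix "prc" already present; 8 new (r, g, i, r, c, c, r, i)
  "iiirprrrc" → prefix "iii" already present; 6 new (r, p, r, r, r, c)
  "iiigcig" → prefix "iii" already present; 4 new (g, c, i, g)
  "iiicrg" → prefix "iii" already present; 3 new (c, r, g)
  "iiirgipprcp" → prefix "iiir" already present; 7 new (g, i, p, p, r, c, p)
  "prccrp" → prefix "prcc" already present; 2 new (r, p)
  "iiiiiiip" → prefix "iiii" already present; 4 new (i, i, i, p)
  "pric" → prefix "pr" already present; 2 new (i, c)
  "prciicpgpg" → prefix "prc" already present; 7 new (i, i, c, p, g, p, g)
  "iiicic" → prefix "iiic" already present; 2 new (i, c)
Total nodes = 9 + 8 + 1 + 2 + 1 + 8 + 6 + 4 + 3 + 7 + 2 + 4 + 2 + 7 + 2 = 66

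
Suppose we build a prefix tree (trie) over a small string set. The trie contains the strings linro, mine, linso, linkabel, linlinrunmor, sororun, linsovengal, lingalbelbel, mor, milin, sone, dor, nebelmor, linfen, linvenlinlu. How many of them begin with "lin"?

Filter for entries beginning with "lin":
Words under "lin": linfen, lingalbelbel, linkabel, linlinrunmor, linro, linso, linsovengal, linvenlinlu
Count: 8

8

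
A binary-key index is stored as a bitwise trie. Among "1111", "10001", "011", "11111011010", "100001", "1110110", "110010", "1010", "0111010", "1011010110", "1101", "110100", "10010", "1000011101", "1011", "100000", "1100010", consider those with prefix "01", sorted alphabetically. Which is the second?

0111010

Words with prefix "01", in lexicographic order: "011", "0111010"
Position 2: 0111010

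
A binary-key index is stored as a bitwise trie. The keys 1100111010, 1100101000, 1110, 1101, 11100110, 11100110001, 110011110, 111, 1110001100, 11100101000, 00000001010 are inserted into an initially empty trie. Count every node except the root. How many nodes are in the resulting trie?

For each word, the new-node count is its length minus the longest prefix already in the trie:
  "1100111010" → 10 new (1, 1, 0, 0, 1, 1, 1, 0, 1, 0)
  "1100101000" → prefix "11001" already present; 5 new (0, 1, 0, 0, 0)
  "1110" → prefix "11" already present; 2 new (1, 0)
  "1101" → prefix "110" already present; 1 new (1)
  "11100110" → prefix "1110" already present; 4 new (0, 1, 1, 0)
  "11100110001" → prefix "11100110" already present; 3 new (0, 0, 1)
  "110011110" → prefix "1100111" already present; 2 new (1, 0)
  "111" → prefix "111" already present; 0 new (none)
  "1110001100" → prefix "11100" already present; 5 new (0, 1, 1, 0, 0)
  "11100101000" → prefix "111001" already present; 5 new (0, 1, 0, 0, 0)
  "00000001010" → 11 new (0, 0, 0, 0, 0, 0, 0, 1, 0, 1, 0)
Total nodes = 10 + 5 + 2 + 1 + 4 + 3 + 2 + 0 + 5 + 5 + 11 = 48

48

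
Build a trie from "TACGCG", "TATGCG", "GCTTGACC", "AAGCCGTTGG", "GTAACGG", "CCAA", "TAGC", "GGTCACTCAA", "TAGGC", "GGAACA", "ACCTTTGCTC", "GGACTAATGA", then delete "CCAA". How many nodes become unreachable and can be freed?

After clearing the end-marker at "CCAA", prune upward until reaching a node still needed by another word.
No other word shares any prefix with "CCAA", so all 4 of its nodes go.
Nodes removed: 4

4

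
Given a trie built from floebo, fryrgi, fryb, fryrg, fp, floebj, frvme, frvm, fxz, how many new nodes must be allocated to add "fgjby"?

"f" is already a path in the trie; the remaining "gjby" must be added.
Each of the 4 remaining characters creates one node.

4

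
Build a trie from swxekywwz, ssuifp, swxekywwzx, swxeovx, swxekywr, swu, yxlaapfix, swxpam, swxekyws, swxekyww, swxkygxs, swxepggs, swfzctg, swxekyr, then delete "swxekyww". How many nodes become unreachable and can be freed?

0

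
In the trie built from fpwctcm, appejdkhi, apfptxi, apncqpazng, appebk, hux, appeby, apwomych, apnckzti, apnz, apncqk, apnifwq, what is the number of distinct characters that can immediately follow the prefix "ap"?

4

Follow the path "ap" to its node, then look at its outgoing edges.
Distinct next characters after "ap": f, n, p, w.
That node has 4 child edges.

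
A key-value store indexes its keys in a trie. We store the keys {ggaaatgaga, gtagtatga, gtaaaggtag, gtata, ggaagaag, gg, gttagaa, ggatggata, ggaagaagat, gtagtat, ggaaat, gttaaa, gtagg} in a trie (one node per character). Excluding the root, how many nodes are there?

47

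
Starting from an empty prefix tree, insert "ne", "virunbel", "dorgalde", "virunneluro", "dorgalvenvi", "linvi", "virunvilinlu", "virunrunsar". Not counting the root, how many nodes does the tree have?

47

Trace insertions, counting only characters that open a new branch:
  "ne" → 2 new (n, e)
  "virunbel" → 8 new (v, i, r, u, n, b, e, l)
  "dorgalde" → 8 new (d, o, r, g, a, l, d, e)
  "virunneluro" → prefix "virun" already present; 6 new (n, e, l, u, r, o)
  "dorgalvenvi" → prefix "dorgal" already present; 5 new (v, e, n, v, i)
  "linvi" → 5 new (l, i, n, v, i)
  "virunvilinlu" → prefix "virun" already present; 7 new (v, i, l, i, n, l, u)
  "virunrunsar" → prefix "virun" already present; 6 new (r, u, n, s, a, r)
Total nodes = 2 + 8 + 8 + 6 + 5 + 5 + 7 + 6 = 47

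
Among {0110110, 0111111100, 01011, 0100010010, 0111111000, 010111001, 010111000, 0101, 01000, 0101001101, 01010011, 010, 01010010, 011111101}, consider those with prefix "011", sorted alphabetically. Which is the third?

011111101

Filter for "011…" and sort: "0110110", "0111111000", "011111101", "0111111100"
Position 3: 011111101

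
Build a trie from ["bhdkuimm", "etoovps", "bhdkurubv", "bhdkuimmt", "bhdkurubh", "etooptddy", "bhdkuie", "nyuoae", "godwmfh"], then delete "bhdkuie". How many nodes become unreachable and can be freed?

After clearing the end-marker at "bhdkuie", prune upward until reaching a node still needed by another word.
The suffix "e" (1 node) is used only by "bhdkuie"; the node for "bhdkui" still has the child "m", so pruning stops there.
Nodes removed: 1

1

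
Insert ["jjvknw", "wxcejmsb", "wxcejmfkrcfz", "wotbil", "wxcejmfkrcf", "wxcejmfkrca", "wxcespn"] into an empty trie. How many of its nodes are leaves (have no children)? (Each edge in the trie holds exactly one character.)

Leaves are exactly the stored words that no other stored word extends.
Those words: "jjvknw", "wotbil", "wxcejmfkrca", "wxcejmfkrcfz", "wxcejmsb", "wxcespn"
Leaf count: 6

6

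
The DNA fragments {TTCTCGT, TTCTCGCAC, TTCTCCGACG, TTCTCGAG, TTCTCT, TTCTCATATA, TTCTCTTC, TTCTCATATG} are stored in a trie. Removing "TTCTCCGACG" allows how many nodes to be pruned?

A node on "TTCTCCGACG"'s path can go only if nothing else ends at it or branches off below it.
The suffix "CGACG" (5 nodes) is used only by "TTCTCCGACG"; the node for "TTCTC" still has the child "G", so pruning stops there.
Nodes removed: 5

5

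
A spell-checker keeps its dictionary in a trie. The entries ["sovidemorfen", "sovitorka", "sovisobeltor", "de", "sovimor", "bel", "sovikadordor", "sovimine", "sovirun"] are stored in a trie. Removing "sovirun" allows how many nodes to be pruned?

3

A node on "sovirun"'s path can go only if nothing else ends at it or branches off below it.
The suffix "run" (3 nodes) is used only by "sovirun"; the node for "sovi" still has the child "d", so pruning stops there.
Nodes removed: 3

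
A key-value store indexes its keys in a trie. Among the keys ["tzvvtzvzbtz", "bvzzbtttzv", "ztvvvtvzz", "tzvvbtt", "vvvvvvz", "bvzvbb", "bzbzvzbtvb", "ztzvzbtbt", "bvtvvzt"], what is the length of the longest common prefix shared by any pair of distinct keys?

4

Look for the deepest trie node that still has at least two words in its subtree.
e.g. "tzvvbtt" and "tzvvtzvzbtz" share the prefix "tzvv" of length 4; no pair shares a longer one.
Longest shared-prefix length: 4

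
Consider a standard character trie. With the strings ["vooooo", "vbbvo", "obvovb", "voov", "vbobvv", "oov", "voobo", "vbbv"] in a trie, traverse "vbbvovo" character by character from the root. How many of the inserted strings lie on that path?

Check each prefix of "vbbvovo" against the stored set — each match is an end-marker on the path.
Prefixes of the query that are stored words: "vbbv", "vbbvo"
Count: 2

2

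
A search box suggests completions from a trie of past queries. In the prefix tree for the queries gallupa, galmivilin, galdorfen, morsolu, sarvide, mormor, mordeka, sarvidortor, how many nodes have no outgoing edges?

A leaf is a node with no children — equivalently, the end of a word that is not a proper prefix of any other stored word.
Those words: "galdorfen", "gallupa", "galmivilin", "mordeka", "mormor", "morsolu", "sarvide", "sarvidortor"
Leaf count: 8

8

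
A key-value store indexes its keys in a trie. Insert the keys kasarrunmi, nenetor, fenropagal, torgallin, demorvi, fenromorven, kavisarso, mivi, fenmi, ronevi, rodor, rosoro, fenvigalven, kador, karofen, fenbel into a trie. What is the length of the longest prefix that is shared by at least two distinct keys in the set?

5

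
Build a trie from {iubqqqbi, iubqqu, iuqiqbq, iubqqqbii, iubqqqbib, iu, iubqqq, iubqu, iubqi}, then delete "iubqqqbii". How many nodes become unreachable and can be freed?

1

A node on "iubqqqbii"'s path can go only if nothing else ends at it or branches off below it.
The suffix "i" (1 node) is used only by "iubqqqbii"; the node for "iubqqqbi" still has the child "b", so pruning stops there.
Nodes removed: 1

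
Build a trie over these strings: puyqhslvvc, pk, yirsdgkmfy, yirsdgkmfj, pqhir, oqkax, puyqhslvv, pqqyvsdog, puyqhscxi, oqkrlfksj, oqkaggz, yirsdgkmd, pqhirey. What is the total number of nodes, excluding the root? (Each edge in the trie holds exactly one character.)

Trace insertions, counting only characters that open a new branch:
  "puyqhslvvc" → 10 new (p, u, y, q, h, s, l, v, v, c)
  "pk" → prefix "p" already present; 1 new (k)
  "yirsdgkmfy" → 10 new (y, i, r, s, d, g, k, m, f, y)
  "yirsdgkmfj" → prefix "yirsdgkmf" already present; 1 new (j)
  "pqhir" → prefix "p" already present; 4 new (q, h, i, r)
  "oqkax" → 5 new (o, q, k, a, x)
  "puyqhslvv" → prefix "puyqhslvv" already present; 0 new (none)
  "pqqyvsdog" → prefix "pq" already present; 7 new (q, y, v, s, d, o, g)
  "puyqhscxi" → prefix "puyqhs" already present; 3 new (c, x, i)
  "oqkrlfksj" → prefix "oqk" already present; 6 new (r, l, f, k, s, j)
  "oqkaggz" → prefix "oqka" already present; 3 new (g, g, z)
  "yirsdgkmd" → prefix "yirsdgkm" already present; 1 new (d)
  "pqhirey" → prefix "pqhir" already present; 2 new (e, y)
Total nodes = 10 + 1 + 10 + 1 + 4 + 5 + 0 + 7 + 3 + 6 + 3 + 1 + 2 = 53

53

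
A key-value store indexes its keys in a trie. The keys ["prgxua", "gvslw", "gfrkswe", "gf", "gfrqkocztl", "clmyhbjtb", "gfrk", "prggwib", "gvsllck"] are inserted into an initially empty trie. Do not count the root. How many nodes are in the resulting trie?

Trace insertions, counting only characters that open a new branch:
  "prgxua" → 6 new (p, r, g, x, u, a)
  "gvslw" → 5 new (g, v, s, l, w)
  "gfrkswe" → prefix "g" already present; 6 new (f, r, k, s, w, e)
  "gf" → prefix "gf" already present; 0 new (none)
  "gfrqkocztl" → prefix "gfr" already present; 7 new (q, k, o, c, z, t, l)
  "clmyhbjtb" → 9 new (c, l, m, y, h, b, j, t, b)
  "gfrk" → prefix "gfrk" already present; 0 new (none)
  "prggwib" → prefix "prg" already present; 4 new (g, w, i, b)
  "gvsllck" → prefix "gvsl" already present; 3 new (l, c, k)
Total nodes = 6 + 5 + 6 + 0 + 7 + 9 + 0 + 4 + 3 = 40

40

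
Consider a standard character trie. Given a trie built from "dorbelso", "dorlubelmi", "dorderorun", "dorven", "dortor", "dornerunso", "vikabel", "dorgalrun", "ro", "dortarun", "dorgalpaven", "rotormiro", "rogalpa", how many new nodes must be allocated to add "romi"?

Walking "romi" from the root, the first 2 characters ("ro") follow existing edges; "m" is the first miss.
So 4 − 2 = 2 new nodes.

2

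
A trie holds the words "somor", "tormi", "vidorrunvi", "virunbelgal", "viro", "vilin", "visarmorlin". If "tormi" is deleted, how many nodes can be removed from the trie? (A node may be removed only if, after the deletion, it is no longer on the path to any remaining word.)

5

A node on "tormi"'s path can go only if nothing else ends at it or branches off below it.
No other word shares any prefix with "tormi", so all 5 of its nodes go.
Nodes removed: 5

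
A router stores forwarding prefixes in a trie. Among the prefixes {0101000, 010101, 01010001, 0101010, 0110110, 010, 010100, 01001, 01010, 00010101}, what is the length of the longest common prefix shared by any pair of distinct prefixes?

Look for the deepest trie node that still has at least two words in its subtree.
e.g. "0101000" and "01010001" share the prefix "0101000" of length 7; no pair shares a longer one.
Longest shared-prefix length: 7

7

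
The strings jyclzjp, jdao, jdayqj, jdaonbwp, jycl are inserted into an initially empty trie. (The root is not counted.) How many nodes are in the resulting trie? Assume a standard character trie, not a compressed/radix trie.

17

Trie structure (* marks end of a word):
(root)
└─ j
   ├─ d
   │  └─ a
   │     ├─ o *
   │     │  └─ n
   │     │     └─ b
   │     │        └─ w
   │     │           └─ p *
   │     └─ y
   │        └─ q
   │           └─ j *
   └─ y
      └─ c
         └─ l *
            └─ z
               └─ j
                  └─ p *
Counting every labelled node above: 17.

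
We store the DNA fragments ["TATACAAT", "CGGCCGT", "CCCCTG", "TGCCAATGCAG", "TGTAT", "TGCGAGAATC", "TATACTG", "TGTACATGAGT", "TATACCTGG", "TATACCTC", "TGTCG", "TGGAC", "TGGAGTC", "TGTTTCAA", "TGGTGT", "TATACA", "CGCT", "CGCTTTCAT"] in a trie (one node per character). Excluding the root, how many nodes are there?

Trace insertions, counting only characters that open a new branch:
  "TATACAAT" → 8 new (T, A, T, A, C, A, A, T)
  "CGGCCGT" → 7 new (C, G, G, C, C, G, T)
  "CCCCTG" → prefix "C" already present; 5 new (C, C, C, T, G)
  "TGCCAATGCAG" → prefix "T" already present; 10 new (G, C, C, A, A, T, G, C, A, G)
  "TGTAT" → prefix "TG" already present; 3 new (T, A, T)
  "TGCGAGAATC" → prefix "TGC" already present; 7 new (G, A, G, A, A, T, C)
  "TATACTG" → prefix "TATAC" already present; 2 new (T, G)
  "TGTACATGAGT" → prefix "TGTA" already present; 7 new (C, A, T, G, A, G, T)
  "TATACCTGG" → prefix "TATAC" already present; 4 new (C, T, G, G)
  "TATACCTC" → prefix "TATACCT" already present; 1 new (C)
  "TGTCG" → prefix "TGT" already present; 2 new (C, G)
  "TGGAC" → prefix "TG" already present; 3 new (G, A, C)
  "TGGAGTC" → prefix "TGGA" already present; 3 new (G, T, C)
  "TGTTTCAA" → prefix "TGT" already present; 5 new (T, T, C, A, A)
  "TGGTGT" → prefix "TGG" already present; 3 new (T, G, T)
  "TATACA" → prefix "TATACA" already present; 0 new (none)
  "CGCT" → prefix "CG" already present; 2 new (C, T)
  "CGCTTTCAT" → prefix "CGCT" already present; 5 new (T, T, C, A, T)
Total nodes = 8 + 7 + 5 + 10 + 3 + 7 + 2 + 7 + 4 + 1 + 2 + 3 + 3 + 5 + 3 + 0 + 2 + 5 = 77

77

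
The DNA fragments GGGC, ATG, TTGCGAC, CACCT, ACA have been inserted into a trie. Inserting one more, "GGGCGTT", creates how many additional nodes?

3

"GGGC" is already a path in the trie; the remaining "GTT" must be added.
New nodes needed: |"GGGCGTT"| − 4 = 7 − 4 = 3.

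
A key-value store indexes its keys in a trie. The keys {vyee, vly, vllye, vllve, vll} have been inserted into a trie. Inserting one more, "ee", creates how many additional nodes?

No existing word starts with "e", so every character of "ee" needs a new node.
2 − 0 = 2 new nodes.

2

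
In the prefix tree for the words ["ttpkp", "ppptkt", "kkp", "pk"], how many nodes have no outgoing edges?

A leaf is a node with no children — equivalently, the end of a word that is not a proper prefix of any other stored word.
Those words: "kkp", "pk", "ppptkt", "ttpkp"
Leaf count: 4

4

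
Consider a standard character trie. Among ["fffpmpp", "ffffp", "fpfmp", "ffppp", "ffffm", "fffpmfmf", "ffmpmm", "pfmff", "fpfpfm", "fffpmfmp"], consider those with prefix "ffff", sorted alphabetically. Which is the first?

Filter for "ffff…" and sort: "ffffm", "ffffp"
The 1st is ffffm.

ffffm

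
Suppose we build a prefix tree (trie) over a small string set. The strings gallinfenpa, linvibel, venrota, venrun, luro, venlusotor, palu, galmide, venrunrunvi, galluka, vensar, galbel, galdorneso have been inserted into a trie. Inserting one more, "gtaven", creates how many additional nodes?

5

The longest prefix of "gtaven" already in the trie is "g" (length 1).
New nodes needed: |"gtaven"| − 1 = 6 − 1 = 5.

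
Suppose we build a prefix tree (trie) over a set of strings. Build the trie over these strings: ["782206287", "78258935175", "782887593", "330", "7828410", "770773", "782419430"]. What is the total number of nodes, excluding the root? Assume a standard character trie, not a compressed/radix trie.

Insert word by word; a character creates a node only if that edge doesn't already exist:
  "782206287" → 9 new (7, 8, 2, 2, 0, 6, 2, 8, 7)
  "78258935175" → prefix "782" already present; 8 new (5, 8, 9, 3, 5, 1, 7, 5)
  "782887593" → prefix "782" already present; 6 new (8, 8, 7, 5, 9, 3)
  "330" → 3 new (3, 3, 0)
  "7828410" → prefix "7828" already present; 3 new (4, 1, 0)
  "770773" → prefix "7" already present; 5 new (7, 0, 7, 7, 3)
  "782419430" → prefix "782" already present; 6 new (4, 1, 9, 4, 3, 0)
Total nodes = 9 + 8 + 6 + 3 + 3 + 5 + 6 = 40

40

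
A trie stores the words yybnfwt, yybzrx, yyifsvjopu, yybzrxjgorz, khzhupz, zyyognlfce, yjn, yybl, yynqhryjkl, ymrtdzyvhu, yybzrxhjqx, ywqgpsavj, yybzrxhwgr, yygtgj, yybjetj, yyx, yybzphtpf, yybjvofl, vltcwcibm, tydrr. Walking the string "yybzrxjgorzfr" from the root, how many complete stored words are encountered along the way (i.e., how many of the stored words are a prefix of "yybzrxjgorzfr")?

Traverse "yybzrxjgorzfr" character by character; count nodes along the way that are marked as word ends.
Prefixes of the query that are stored words: "yybzrx", "yybzrxjgorz"
Count: 2

2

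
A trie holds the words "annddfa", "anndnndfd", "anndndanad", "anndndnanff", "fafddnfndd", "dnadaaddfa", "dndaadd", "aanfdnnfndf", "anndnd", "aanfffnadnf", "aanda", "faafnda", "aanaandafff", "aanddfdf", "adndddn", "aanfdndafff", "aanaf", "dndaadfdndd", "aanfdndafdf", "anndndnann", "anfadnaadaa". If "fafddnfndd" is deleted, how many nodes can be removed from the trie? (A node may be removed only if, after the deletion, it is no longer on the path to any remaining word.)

After clearing the end-marker at "fafddnfndd", prune upward until reaching a node still needed by another word.
The suffix "fddnfndd" (8 nodes) is used only by "fafddnfndd"; the node for "fa" still has the child "a", so pruning stops there.
Nodes removed: 8

8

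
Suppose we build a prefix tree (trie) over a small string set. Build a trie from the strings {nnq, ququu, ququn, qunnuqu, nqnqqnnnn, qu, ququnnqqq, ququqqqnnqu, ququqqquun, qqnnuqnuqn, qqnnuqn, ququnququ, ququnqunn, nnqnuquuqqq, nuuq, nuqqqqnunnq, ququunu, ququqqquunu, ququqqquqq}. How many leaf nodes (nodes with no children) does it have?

Leaves are exactly the stored words that no other stored word extends.
Those words: "nnqnuquuqqq", "nqnqqnnnn", "nuqqqqnunnq", "nuuq", "qqnnuqnuqn", "qunnuqu", "ququnnqqq", "ququnqunn", "ququnququ", "ququqqqnnqu", "ququqqquqq", "ququqqquunu", "ququunu"
Leaf count: 13

13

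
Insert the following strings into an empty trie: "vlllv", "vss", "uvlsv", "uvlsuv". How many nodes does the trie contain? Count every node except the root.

14

Trie structure (* marks end of a word):
(root)
├─ u
│  └─ v
│     └─ l
│        └─ s
│           ├─ u
│           │  └─ v *
│           └─ v *
└─ v
   ├─ l
   │  └─ l
   │     └─ l
   │        └─ v *
   └─ s
      └─ s *
Counting every labelled node above: 14.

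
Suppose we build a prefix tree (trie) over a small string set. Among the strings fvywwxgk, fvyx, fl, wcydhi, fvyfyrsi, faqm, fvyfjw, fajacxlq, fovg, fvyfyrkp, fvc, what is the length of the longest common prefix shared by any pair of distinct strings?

Look for the deepest trie node that still has at least two words in its subtree.
e.g. "fvyfyrkp" and "fvyfyrsi" share the prefix "fvyfyr" of length 6; no pair shares a longer one.
Longest shared-prefix length: 6

6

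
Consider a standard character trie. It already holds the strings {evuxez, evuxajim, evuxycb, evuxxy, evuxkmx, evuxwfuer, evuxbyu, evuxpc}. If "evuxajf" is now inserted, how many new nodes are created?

1

The longest prefix of "evuxajf" already in the trie is "evuxaj" (length 6).
So 7 − 6 = 1 new nodes.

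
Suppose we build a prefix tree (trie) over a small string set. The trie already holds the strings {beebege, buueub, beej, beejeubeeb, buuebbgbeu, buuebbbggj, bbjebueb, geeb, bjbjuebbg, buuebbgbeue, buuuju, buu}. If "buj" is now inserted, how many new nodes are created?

1

"bu" is already a path in the trie; the remaining "j" must be added.
So 3 − 2 = 1 new nodes.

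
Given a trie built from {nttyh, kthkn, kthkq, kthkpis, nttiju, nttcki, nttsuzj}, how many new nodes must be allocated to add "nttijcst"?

3

Walking "nttijcst" from the root, the first 5 characters ("nttij") follow existing edges; "c" is the first miss.
Each of the 3 remaining characters creates one node.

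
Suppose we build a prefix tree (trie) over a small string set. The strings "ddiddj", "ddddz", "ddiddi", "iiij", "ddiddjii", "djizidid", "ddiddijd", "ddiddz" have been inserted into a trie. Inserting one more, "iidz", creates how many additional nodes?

2

The longest prefix of "iidz" already in the trie is "ii" (length 2).
New nodes needed: |"iidz"| − 2 = 4 − 2 = 2.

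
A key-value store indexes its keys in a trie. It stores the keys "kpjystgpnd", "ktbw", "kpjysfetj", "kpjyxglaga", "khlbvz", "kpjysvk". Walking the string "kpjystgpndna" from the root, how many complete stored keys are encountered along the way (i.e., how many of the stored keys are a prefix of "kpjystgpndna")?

1

Traverse "kpjystgpndna" character by character; count nodes along the way that are marked as word ends.
Prefixes of the query that are stored words: "kpjystgpnd"
Count: 1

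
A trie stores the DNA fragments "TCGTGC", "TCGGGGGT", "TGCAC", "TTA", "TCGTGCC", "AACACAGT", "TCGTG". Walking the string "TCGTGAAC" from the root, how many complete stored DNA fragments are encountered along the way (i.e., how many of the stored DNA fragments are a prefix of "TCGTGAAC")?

1

Check each prefix of "TCGTGAAC" against the stored set — each match is an end-marker on the path.
Prefixes of the query that are stored words: "TCGTG"
Count: 1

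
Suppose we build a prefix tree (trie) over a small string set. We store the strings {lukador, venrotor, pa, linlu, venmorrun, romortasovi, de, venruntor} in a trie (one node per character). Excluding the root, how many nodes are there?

For each word, the new-node count is its length minus the longest prefix already in the trie:
  "lukador" → 7 new (l, u, k, a, d, o, r)
  "venrotor" → 8 new (v, e, n, r, o, t, o, r)
  "pa" → 2 new (p, a)
  "linlu" → prefix "l" already present; 4 new (i, n, l, u)
  "venmorrun" → prefix "ven" already present; 6 new (m, o, r, r, u, n)
  "romortasovi" → 11 new (r, o, m, o, r, t, a, s, o, v, i)
  "de" → 2 new (d, e)
  "venruntor" → prefix "venr" already present; 5 new (u, n, t, o, r)
Total nodes = 7 + 8 + 2 + 4 + 6 + 11 + 2 + 5 = 45

45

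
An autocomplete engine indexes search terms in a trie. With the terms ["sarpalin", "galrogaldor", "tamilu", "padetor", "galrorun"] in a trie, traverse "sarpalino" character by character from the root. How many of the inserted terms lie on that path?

1

Walk "sarpalino" from the root; an end-of-word marker is hit whenever a stored word is a prefix of "sarpalino".
Prefixes of the query that are stored words: "sarpalin"
Count: 1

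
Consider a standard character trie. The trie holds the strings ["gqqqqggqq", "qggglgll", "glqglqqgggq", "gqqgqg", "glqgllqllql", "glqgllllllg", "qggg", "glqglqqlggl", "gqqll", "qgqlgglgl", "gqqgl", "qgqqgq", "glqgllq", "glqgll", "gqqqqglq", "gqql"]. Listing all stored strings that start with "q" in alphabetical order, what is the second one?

qggglgll

Words with prefix "q", in lexicographic order: "qggg", "qggglgll", "qgqlgglgl", "qgqqgq"
The 2nd is qggglgll.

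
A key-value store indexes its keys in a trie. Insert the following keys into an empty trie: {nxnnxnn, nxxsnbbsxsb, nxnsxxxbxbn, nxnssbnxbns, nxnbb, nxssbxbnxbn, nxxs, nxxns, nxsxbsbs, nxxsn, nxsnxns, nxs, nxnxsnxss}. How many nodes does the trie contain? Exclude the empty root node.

59

Trace insertions, counting only characters that open a new branch:
  "nxnnxnn" → 7 new (n, x, n, n, x, n, n)
  "nxxsnbbsxsb" → prefix "nx" already present; 9 new (x, s, n, b, b, s, x, s, b)
  "nxnsxxxbxbn" → prefix "nxn" already present; 8 new (s, x, x, x, b, x, b, n)
  "nxnssbnxbns" → prefix "nxns" already present; 7 new (s, b, n, x, b, n, s)
  "nxnbb" → prefix "nxn" already present; 2 new (b, b)
  "nxssbxbnxbn" → prefix "nx" already present; 9 new (s, s, b, x, b, n, x, b, n)
  "nxxs" → prefix "nxxs" already present; 0 new (none)
  "nxxns" → prefix "nxx" already present; 2 new (n, s)
  "nxsxbsbs" → prefix "nxs" already present; 5 new (x, b, s, b, s)
  "nxxsn" → prefix "nxxsn" already present; 0 new (none)
  "nxsnxns" → prefix "nxs" already present; 4 new (n, x, n, s)
  "nxs" → prefix "nxs" already present; 0 new (none)
  "nxnxsnxss" → prefix "nxn" already present; 6 new (x, s, n, x, s, s)
Total nodes = 7 + 9 + 8 + 7 + 2 + 9 + 0 + 2 + 5 + 0 + 4 + 0 + 6 = 59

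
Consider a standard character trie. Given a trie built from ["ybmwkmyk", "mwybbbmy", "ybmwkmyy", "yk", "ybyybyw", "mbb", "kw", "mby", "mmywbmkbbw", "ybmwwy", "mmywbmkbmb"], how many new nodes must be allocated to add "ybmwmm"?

Walking "ybmwmm" from the root, the first 4 characters ("ybmw") follow existing edges; "m" is the first miss.
So 6 − 4 = 2 new nodes.

2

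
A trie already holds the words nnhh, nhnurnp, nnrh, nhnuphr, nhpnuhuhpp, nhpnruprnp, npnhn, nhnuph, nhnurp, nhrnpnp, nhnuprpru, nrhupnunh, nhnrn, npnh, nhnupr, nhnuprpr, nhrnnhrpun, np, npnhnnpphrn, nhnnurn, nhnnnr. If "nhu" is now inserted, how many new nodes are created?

1

Walking "nhu" from the root, the first 2 characters ("nh") follow existing edges; "u" is the first miss.
New nodes needed: |"nhu"| − 2 = 3 − 2 = 1.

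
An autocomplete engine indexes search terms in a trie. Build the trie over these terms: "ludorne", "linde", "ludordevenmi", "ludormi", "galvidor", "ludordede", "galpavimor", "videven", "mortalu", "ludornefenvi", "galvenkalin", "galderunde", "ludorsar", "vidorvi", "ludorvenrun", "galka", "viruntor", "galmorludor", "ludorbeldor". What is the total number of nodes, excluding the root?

Trace insertions, counting only characters that open a new branch:
  "ludorne" → 7 new (l, u, d, o, r, n, e)
  "linde" → prefix "l" already present; 4 new (i, n, d, e)
  "ludordevenmi" → prefix "ludor" already present; 7 new (d, e, v, e, n, m, i)
  "ludormi" → prefix "ludor" already present; 2 new (m, i)
  "galvidor" → 8 new (g, a, l, v, i, d, o, r)
  "ludordede" → prefix "ludorde" already present; 2 new (d, e)
  "galpavimor" → prefix "gal" already present; 7 new (p, a, v, i, m, o, r)
  "videven" → 7 new (v, i, d, e, v, e, n)
  "mortalu" → 7 new (m, o, r, t, a, l, u)
  "ludornefenvi" → prefix "ludorne" already present; 5 new (f, e, n, v, i)
  "galvenkalin" → prefix "galv" already present; 7 new (e, n, k, a, l, i, n)
  "galderunde" → prefix "gal" already present; 7 new (d, e, r, u, n, d, e)
  "ludorsar" → prefix "ludor" already present; 3 new (s, a, r)
  "vidorvi" → prefix "vid" already present; 4 new (o, r, v, i)
  "ludorvenrun" → prefix "ludor" already present; 6 new (v, e, n, r, u, n)
  "galka" → prefix "gal" already present; 2 new (k, a)
  "viruntor" → prefix "vi" already present; 6 new (r, u, n, t, o, r)
  "galmorludor" → prefix "gal" already present; 8 new (m, o, r, l, u, d, o, r)
  "ludorbeldor" → prefix "ludor" already present; 6 new (b, e, l, d, o, r)
Total nodes = 7 + 4 + 7 + 2 + 8 + 2 + 7 + 7 + 7 + 5 + 7 + 7 + 3 + 4 + 6 + 2 + 6 + 8 + 6 = 105

105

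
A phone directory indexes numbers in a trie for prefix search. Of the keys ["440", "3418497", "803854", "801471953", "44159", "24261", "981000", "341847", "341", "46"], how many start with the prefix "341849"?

1

Filter for entries beginning with "341849":
Words under "341849": 3418497
Count: 1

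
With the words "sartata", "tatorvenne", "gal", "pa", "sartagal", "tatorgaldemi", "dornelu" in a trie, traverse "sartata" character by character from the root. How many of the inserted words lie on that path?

Traverse "sartata" character by character; count nodes along the way that are marked as word ends.
Prefixes of the query that are stored words: "sartata"
Count: 1

1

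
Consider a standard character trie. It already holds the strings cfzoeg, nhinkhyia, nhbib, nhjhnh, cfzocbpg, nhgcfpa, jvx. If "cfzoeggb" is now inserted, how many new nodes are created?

Walking "cfzoeggb" from the root, the first 6 characters ("cfzoeg") follow existing edges; "g" is the first miss.
Each of the 2 remaining characters creates one node.

2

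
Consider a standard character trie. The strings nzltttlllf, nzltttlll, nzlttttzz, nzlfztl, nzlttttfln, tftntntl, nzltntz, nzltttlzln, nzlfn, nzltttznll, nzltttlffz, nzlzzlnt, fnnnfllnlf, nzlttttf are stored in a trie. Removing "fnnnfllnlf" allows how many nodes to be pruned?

After clearing the end-marker at "fnnnfllnlf", prune upward until reaching a node still needed by another word.
No other word shares any prefix with "fnnnfllnlf", so all 10 of its nodes go.
Nodes removed: 10

10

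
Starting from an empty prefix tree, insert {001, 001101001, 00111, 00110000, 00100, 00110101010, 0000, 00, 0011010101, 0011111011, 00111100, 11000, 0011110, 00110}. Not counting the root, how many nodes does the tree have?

For each word, the new-node count is its length minus the longest prefix already in the trie:
  "001" → 3 new (0, 0, 1)
  "001101001" → prefix "001" already present; 6 new (1, 0, 1, 0, 0, 1)
  "00111" → prefix "0011" already present; 1 new (1)
  "00110000" → prefix "00110" already present; 3 new (0, 0, 0)
  "00100" → prefix "001" already present; 2 new (0, 0)
  "00110101010" → prefix "0011010" already present; 4 new (1, 0, 1, 0)
  "0000" → prefix "00" already present; 2 new (0, 0)
  "00" → prefix "00" already present; 0 new (none)
  "0011010101" → prefix "0011010101" already present; 0 new (none)
  "0011111011" → prefix "00111" already present; 5 new (1, 1, 0, 1, 1)
  "00111100" → prefix "001111" already present; 2 new (0, 0)
  "11000" → 5 new (1, 1, 0, 0, 0)
  "0011110" → prefix "0011110" already present; 0 new (none)
  "00110" → prefix "00110" already present; 0 new (none)
Total nodes = 3 + 6 + 1 + 3 + 2 + 4 + 2 + 0 + 0 + 5 + 2 + 5 + 0 + 0 = 33

33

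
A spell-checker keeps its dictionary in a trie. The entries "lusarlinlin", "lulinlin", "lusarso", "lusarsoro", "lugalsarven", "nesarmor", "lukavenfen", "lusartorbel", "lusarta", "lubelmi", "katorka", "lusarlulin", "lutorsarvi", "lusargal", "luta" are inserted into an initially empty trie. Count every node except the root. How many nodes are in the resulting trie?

81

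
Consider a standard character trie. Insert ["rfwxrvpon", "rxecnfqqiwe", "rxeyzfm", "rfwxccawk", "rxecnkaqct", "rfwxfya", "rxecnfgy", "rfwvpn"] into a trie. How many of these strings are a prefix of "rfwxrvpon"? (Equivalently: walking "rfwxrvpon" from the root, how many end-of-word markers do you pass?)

1

Check each prefix of "rfwxrvpon" against the stored set — each match is an end-marker on the path.
Prefixes of the query that are stored words: "rfwxrvpon"
Count: 1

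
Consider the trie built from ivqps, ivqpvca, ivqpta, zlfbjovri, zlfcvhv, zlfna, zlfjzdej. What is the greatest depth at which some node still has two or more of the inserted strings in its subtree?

Equivalently: take the maximum, over all pairs, of their longest common prefix length.
e.g. "ivqps" and "ivqpta" share the prefix "ivqp" of length 4; no pair shares a longer one.
Longest shared-prefix length: 4

4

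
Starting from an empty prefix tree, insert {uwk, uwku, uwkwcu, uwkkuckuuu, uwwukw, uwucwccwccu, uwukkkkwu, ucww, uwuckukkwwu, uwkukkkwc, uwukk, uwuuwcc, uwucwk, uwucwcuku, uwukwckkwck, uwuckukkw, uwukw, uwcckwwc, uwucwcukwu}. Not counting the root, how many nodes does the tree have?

Insert word by word; a character creates a node only if that edge doesn't already exist:
  "uwk" → 3 new (u, w, k)
  "uwku" → prefix "uwk" already present; 1 new (u)
  "uwkwcu" → prefix "uwk" already present; 3 new (w, c, u)
  "uwkkuckuuu" → prefix "uwk" already present; 7 new (k, u, c, k, u, u, u)
  "uwwukw" → prefix "uw" already present; 4 new (w, u, k, w)
  "uwucwccwccu" → prefix "uw" already present; 9 new (u, c, w, c, c, w, c, c, u)
  "uwukkkkwu" → prefix "uwu" already present; 6 new (k, k, k, k, w, u)
  "ucww" → prefix "u" already present; 3 new (c, w, w)
  "uwuckukkwwu" → prefix "uwuc" already present; 7 new (k, u, k, k, w, w, u)
  "uwkukkkwc" → prefix "uwku" already present; 5 new (k, k, k, w, c)
  "uwukk" → prefix "uwukk" already present; 0 new (none)
  "uwuuwcc" → prefix "uwu" already present; 4 new (u, w, c, c)
  "uwucwk" → prefix "uwucw" already present; 1 new (k)
  "uwucwcuku" → prefix "uwucwc" already present; 3 new (u, k, u)
  "uwukwckkwck" → prefix "uwuk" already present; 7 new (w, c, k, k, w, c, k)
  "uwuckukkw" → prefix "uwuckukkw" already present; 0 new (none)
  "uwukw" → prefix "uwukw" already present; 0 new (none)
  "uwcckwwc" → prefix "uw" already present; 6 new (c, c, k, w, w, c)
  "uwucwcukwu" → prefix "uwucwcuk" already present; 2 new (w, u)
Total nodes = 3 + 1 + 3 + 7 + 4 + 9 + 6 + 3 + 7 + 5 + 0 + 4 + 1 + 3 + 7 + 0 + 0 + 6 + 2 = 71

71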